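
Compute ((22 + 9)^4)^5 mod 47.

27

22 + 9 = 31
(31)^4 ≡ 18 (mod 47)
(18)^5 ≡ 27 (mod 47)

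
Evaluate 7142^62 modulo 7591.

6353

By square-and-multiply:
7142^1 ≡ 7142 (mod 7591)
7142^2 ≡ 7142^2 = 51008164 ≡ 4235 (mod 7591)
7142^4 ≡ 4235^2 = 17935225 ≡ 5283 (mod 7591)
7142^8 ≡ 5283^2 = 27910089 ≡ 5573 (mod 7591)
7142^16 ≡ 5573^2 = 31058329 ≡ 3548 (mod 7591)
7142^32 ≡ 3548^2 = 12588304 ≡ 2426 (mod 7591)
7142^62 = 7142^32 · 7142^16 · 7142^8 · 7142^4 · 7142^2 ≡ 2426 · 3548 · 5573 · 5283 · 4235 (mod 7591).
Accumulate the product:
2426 · 3548 = 8607448 ≡ 6845
6845 · 5573 = 38147185 ≡ 2410
2410 · 5283 = 12732030 ≡ 1923
1923 · 4235 = 8143905 ≡ 6353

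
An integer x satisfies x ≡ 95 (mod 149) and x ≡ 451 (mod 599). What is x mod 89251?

48371

149⁻¹ mod 599: 149*398 ≡ 1 (mod 599), so 149⁻¹ ≡ 398.
x = 95 + 149*((451 − 95)*398 mod 599) = 95 + 149*324 = 48371.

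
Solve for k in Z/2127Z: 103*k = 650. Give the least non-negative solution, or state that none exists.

gcd(103, 2127) = 1, so a unique solution mod 2127 exists.
103⁻¹ ≡ 1714 (mod 2127).
k ≡ 1714*650 ≡ 1679 (mod 2127).

1679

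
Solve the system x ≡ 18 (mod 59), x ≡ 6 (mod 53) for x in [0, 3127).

59⁻¹ mod 53: 59×9 ≡ 1 (mod 53), so 59⁻¹ ≡ 9.
x = 18 + 59×((6 − 18)×9 mod 53) = 18 + 59×51 = 3027.
Check: 3027 mod 59 = 18, 3027 mod 53 = 6. ✓

3027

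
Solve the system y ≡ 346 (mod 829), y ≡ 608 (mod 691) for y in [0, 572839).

829⁻¹ mod 691: 829·686 ≡ 1 (mod 691), so 829⁻¹ ≡ 686.
y = 346 + 829·((608 − 346)·686 mod 691) = 346 + 829·72 = 60034.
Check: 60034 mod 829 = 346, 60034 mod 691 = 608. ✓

60034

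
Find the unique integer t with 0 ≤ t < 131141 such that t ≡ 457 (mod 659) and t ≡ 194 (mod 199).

50541

659⁻¹ mod 199: 659*61 ≡ 1 (mod 199), so 659⁻¹ ≡ 61.
t = 457 + 659*((194 − 457)*61 mod 199) = 457 + 659*76 = 50541.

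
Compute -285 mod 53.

-285 = -6*53 + 33, so -285 ≡ 33 (mod 53).

33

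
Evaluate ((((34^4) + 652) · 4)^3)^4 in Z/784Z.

64

(34)^4 ≡ 400 (mod 784)
400 + 652 = 1052 ≡ 268 (mod 784)
268 · 4 = 1072 ≡ 288 (mod 784)
(288)^3 ≡ 176 (mod 784)
(176)^4 ≡ 64 (mod 784)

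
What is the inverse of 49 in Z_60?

By the extended Euclidean algorithm:
60 = 1·49 + 11
49 = 4·11 + 5
11 = 2·5 + 1
5 = 5·1 + 0
gcd(49, 60) = 1, so the inverse exists.
Bézout: 1 = 9·60 − 11·49.
So 49⁻¹ ≡ −11 ≡ 49 (mod 60).

49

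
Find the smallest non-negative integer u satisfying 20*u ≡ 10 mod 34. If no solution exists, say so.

9

gcd(20, 34) = 2, and 2 | 10, so solutions exist.
Divide through by 2: 10*u ≡ 5 (mod 17).
10⁻¹ ≡ 12 (mod 17).
u ≡ 12*5 ≡ 9 (mod 17).
The smallest non-negative solution is u = 9.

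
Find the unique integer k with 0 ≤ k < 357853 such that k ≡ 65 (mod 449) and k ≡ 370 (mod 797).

449⁻¹ mod 797: 449*726 ≡ 1 (mod 797), so 449⁻¹ ≡ 726.
k = 65 + 449*((370 − 65)*726 mod 797) = 65 + 449*661 = 296854.

296854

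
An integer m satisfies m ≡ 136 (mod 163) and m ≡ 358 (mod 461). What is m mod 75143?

63054

163⁻¹ mod 461: 163*280 ≡ 1 (mod 461), so 163⁻¹ ≡ 280.
m = 136 + 163*((358 − 136)*280 mod 461) = 136 + 163*386 = 63054.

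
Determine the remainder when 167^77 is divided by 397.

77 in binary is 1001101, i.e. 77 = 64 + 8 + 4 + 1.
167^1 ≡ 167 (mod 397)
167^2 ≡ 167^2 = 27889 ≡ 99 (mod 397)
167^4 ≡ 99^2 = 9801 ≡ 273 (mod 397)
167^8 ≡ 273^2 = 74529 ≡ 290 (mod 397)
167^16 ≡ 290^2 = 84100 ≡ 333 (mod 397)
167^32 ≡ 333^2 = 110889 ≡ 126 (mod 397)
167^64 ≡ 126^2 = 15876 ≡ 393 (mod 397)
167^77 = 167^64 * 167^8 * 167^4 * 167^1 ≡ 393 * 290 * 273 * 167 (mod 397).
Accumulate the product:
393 * 290 = 113970 ≡ 31
31 * 273 = 8463 ≡ 126
126 * 167 = 21042 ≡ 1

1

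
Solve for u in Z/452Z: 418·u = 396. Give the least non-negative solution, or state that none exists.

gcd(418, 452) = 2, and 2 | 396, so solutions exist.
Divide through by 2: 209·u = 198 (mod 226).
209⁻¹ ≡ 93 (mod 226).
u ≡ 93·198 ≡ 108 (mod 226).
The smallest non-negative solution is u = 108.

108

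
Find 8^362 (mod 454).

304

By square-and-multiply:
8^1 ≡ 8 (mod 454)
8^2 ≡ 8^2 = 64 (mod 454)
8^4 ≡ 64^2 = 4096 ≡ 10 (mod 454)
8^8 ≡ 10^2 = 100 (mod 454)
8^16 ≡ 100^2 = 10000 ≡ 12 (mod 454)
8^32 ≡ 12^2 = 144 (mod 454)
8^64 ≡ 144^2 = 20736 ≡ 306 (mod 454)
8^128 ≡ 306^2 = 93636 ≡ 112 (mod 454)
8^256 ≡ 112^2 = 12544 ≡ 286 (mod 454)
8^362 = 8^256 * 8^64 * 8^32 * 8^8 * 8^2 ≡ 286 * 306 * 144 * 100 * 64 (mod 454).
Accumulate the product:
286 * 306 = 87516 ≡ 348
348 * 144 = 50112 ≡ 172
172 * 100 = 17200 ≡ 402
402 * 64 = 25728 ≡ 304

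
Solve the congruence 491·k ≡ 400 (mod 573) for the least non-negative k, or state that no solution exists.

gcd(491, 573) = 1, so a unique solution mod 573 exists.
491⁻¹ ≡ 566 (mod 573).
k ≡ 566·400 ≡ 65 (mod 573).

65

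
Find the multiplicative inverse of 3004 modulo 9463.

9463 = 3·3004 + 451
3004 = 6·451 + 298
451 = 1·298 + 153
298 = 1·153 + 145
153 = 1·145 + 8
145 = 18·8 + 1
8 = 8·1 + 0
gcd(3004, 9463) = 1, so the inverse exists.
Bézout: 1 = −373·9463 + 1175·3004.
So 3004⁻¹ ≡ 1175 (mod 9463).

1175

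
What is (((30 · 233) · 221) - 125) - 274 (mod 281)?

30 · 233 = 6990 ≡ 246 (mod 281)
246 · 221 = 54366 ≡ 133 (mod 281)
133 - 125 = 8
8 - 274 = -266 ≡ 15 (mod 281)

15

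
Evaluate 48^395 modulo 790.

212

395 in binary is 110001011, i.e. 395 = 256 + 128 + 8 + 2 + 1.
48^1 ≡ 48 (mod 790)
48^2 ≡ 48^2 = 2304 ≡ 724 (mod 790)
48^4 ≡ 724^2 = 524176 ≡ 406 (mod 790)
48^8 ≡ 406^2 = 164836 ≡ 516 (mod 790)
48^16 ≡ 516^2 = 266256 ≡ 26 (mod 790)
48^32 ≡ 26^2 = 676 (mod 790)
48^64 ≡ 676^2 = 456976 ≡ 356 (mod 790)
48^128 ≡ 356^2 = 126736 ≡ 336 (mod 790)
48^256 ≡ 336^2 = 112896 ≡ 716 (mod 790)
48^395 = 48^256 · 48^128 · 48^8 · 48^2 · 48^1 ≡ 716 · 336 · 516 · 724 · 48 (mod 790).
Accumulate the product:
716 · 336 = 240576 ≡ 416
416 · 516 = 214656 ≡ 566
566 · 724 = 409784 ≡ 564
564 · 48 = 27072 ≡ 212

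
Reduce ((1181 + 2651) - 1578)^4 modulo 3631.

2466

1181 + 2651 = 3832 ≡ 201 (mod 3631)
201 - 1578 = -1377 ≡ 2254 (mod 3631)
(2254)^4 ≡ 2466 (mod 3631)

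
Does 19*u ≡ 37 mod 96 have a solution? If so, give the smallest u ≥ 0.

gcd(19, 96) = 1, so a unique solution mod 96 exists.
19⁻¹ ≡ 91 (mod 96).
u ≡ 91*37 ≡ 7 (mod 96).

7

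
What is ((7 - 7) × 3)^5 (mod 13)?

0

7 - 7 = 0
0 × 3 = 0
(0)^5 ≡ 0 (mod 13)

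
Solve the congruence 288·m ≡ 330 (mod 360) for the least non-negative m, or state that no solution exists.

gcd(288, 360) = 72, and 72 does not divide 330.
So the congruence has no solution.

no solution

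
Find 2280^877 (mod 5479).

Using repeated squaring:
877 in binary is 1101101101, i.e. 877 = 512 + 256 + 64 + 32 + 8 + 4 + 1.
2280^1 ≡ 2280 (mod 5479)
2280^2 ≡ 2280^2 = 5198400 ≡ 4308 (mod 5479)
2280^4 ≡ 4308^2 = 18558864 ≡ 1491 (mod 5479)
2280^8 ≡ 1491^2 = 2223081 ≡ 4086 (mod 5479)
2280^16 ≡ 4086^2 = 16695396 ≡ 883 (mod 5479)
2280^32 ≡ 883^2 = 779689 ≡ 1671 (mod 5479)
2280^64 ≡ 1671^2 = 2792241 ≡ 3430 (mod 5479)
2280^128 ≡ 3430^2 = 11764900 ≡ 1487 (mod 5479)
2280^256 ≡ 1487^2 = 2211169 ≡ 3132 (mod 5479)
2280^512 ≡ 3132^2 = 9809424 ≡ 2014 (mod 5479)
2280^877 = 2280^512 · 2280^256 · 2280^64 · 2280^32 · 2280^8 · 2280^4 · 2280^1 ≡ 2014 · 3132 · 3430 · 1671 · 4086 · 1491 · 2280 (mod 5479).
Accumulate the product:
2014 · 3132 = 6307848 ≡ 1519
1519 · 3430 = 5210170 ≡ 5120
5120 · 1671 = 8555520 ≡ 2801
2801 · 4086 = 11444886 ≡ 4734
4734 · 1491 = 7058394 ≡ 1442
1442 · 2280 = 3287760 ≡ 360

360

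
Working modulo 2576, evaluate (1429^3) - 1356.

465

(1429)^3 ≡ 1821 (mod 2576)
1821 - 1356 = 465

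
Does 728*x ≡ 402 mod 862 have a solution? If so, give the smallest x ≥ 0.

gcd(728, 862) = 2, and 2 | 402, so solutions exist.
Divide through by 2: 364*x mod 431 = 201.
364⁻¹ ≡ 238 (mod 431).
x ≡ 238*201 ≡ 428 (mod 431).
The smallest non-negative solution is x = 428.

428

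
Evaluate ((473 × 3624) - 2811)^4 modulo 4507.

3481

473 × 3624 = 1714152 ≡ 1492 (mod 4507)
1492 - 2811 = -1319 ≡ 3188 (mod 4507)
(3188)^4 ≡ 3481 (mod 4507)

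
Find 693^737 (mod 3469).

1614

737 in binary is 1011100001, i.e. 737 = 512 + 128 + 64 + 32 + 1.
693^1 ≡ 693 (mod 3469)
693^2 ≡ 693^2 = 480249 ≡ 1527 (mod 3469)
693^4 ≡ 1527^2 = 2331729 ≡ 561 (mod 3469)
693^8 ≡ 561^2 = 314721 ≡ 2511 (mod 3469)
693^16 ≡ 2511^2 = 6305121 ≡ 1948 (mod 3469)
693^32 ≡ 1948^2 = 3794704 ≡ 3087 (mod 3469)
693^64 ≡ 3087^2 = 9529569 ≡ 226 (mod 3469)
693^128 ≡ 226^2 = 51076 ≡ 2510 (mod 3469)
693^256 ≡ 2510^2 = 6300100 ≡ 396 (mod 3469)
693^512 ≡ 396^2 = 156816 ≡ 711 (mod 3469)
693^737 = 693^512 * 693^128 * 693^64 * 693^32 * 693^1 ≡ 711 * 2510 * 226 * 3087 * 693 (mod 3469).
Accumulate the product:
711 * 2510 = 1784610 ≡ 1544
1544 * 226 = 348944 ≡ 2044
2044 * 3087 = 6309828 ≡ 3186
3186 * 693 = 2207898 ≡ 1614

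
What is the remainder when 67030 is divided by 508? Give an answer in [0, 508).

67030 = 131*508 + 482, so 67030 ≡ 482 (mod 508).

482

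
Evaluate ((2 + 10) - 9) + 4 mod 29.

2 + 10 = 12
12 - 9 = 3
3 + 4 = 7

7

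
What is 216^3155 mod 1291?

30

3155 in binary is 110001010011, i.e. 3155 = 2048 + 1024 + 64 + 16 + 2 + 1.
216^1 ≡ 216 (mod 1291)
216^2 ≡ 216^2 = 46656 ≡ 180 (mod 1291)
216^4 ≡ 180^2 = 32400 ≡ 125 (mod 1291)
216^8 ≡ 125^2 = 15625 ≡ 133 (mod 1291)
216^16 ≡ 133^2 = 17689 ≡ 906 (mod 1291)
216^32 ≡ 906^2 = 820836 ≡ 1051 (mod 1291)
216^64 ≡ 1051^2 = 1104601 ≡ 796 (mod 1291)
216^128 ≡ 796^2 = 633616 ≡ 1026 (mod 1291)
216^256 ≡ 1026^2 = 1052676 ≡ 511 (mod 1291)
216^512 ≡ 511^2 = 261121 ≡ 339 (mod 1291)
216^1024 ≡ 339^2 = 114921 ≡ 22 (mod 1291)
216^2048 ≡ 22^2 = 484 (mod 1291)
216^3155 = 216^2048 * 216^1024 * 216^64 * 216^16 * 216^2 * 216^1 ≡ 484 * 22 * 796 * 906 * 180 * 216 (mod 1291).
Accumulate the product:
484 * 22 = 10648 ≡ 320
320 * 796 = 254720 ≡ 393
393 * 906 = 356058 ≡ 1033
1033 * 180 = 185940 ≡ 36
36 * 216 = 7776 ≡ 30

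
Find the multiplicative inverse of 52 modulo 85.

18

Run the extended Euclidean algorithm:
85 = 1×52 + 33
52 = 1×33 + 19
33 = 1×19 + 14
19 = 1×14 + 5
14 = 2×5 + 4
5 = 1×4 + 1
4 = 4×1 + 0
gcd(52, 85) = 1, so the inverse exists.
Back-substitute for 1:
1 = 1×5 − 1×4
  = −1×14 + 3×5
  = 3×19 − 4×14
  = −4×33 + 7×19
  = 7×52 − 11×33
  = −11×85 + 18×52
So 52⁻¹ ≡ 18 (mod 85).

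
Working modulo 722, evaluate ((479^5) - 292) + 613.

(479)^5 ≡ 17 (mod 722)
17 - 292 = -275 ≡ 447 (mod 722)
447 + 613 = 1060 ≡ 338 (mod 722)

338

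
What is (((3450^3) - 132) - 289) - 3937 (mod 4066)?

1020

(3450)^3 ≡ 1312 (mod 4066)
1312 - 132 = 1180
1180 - 289 = 891
891 - 3937 = -3046 ≡ 1020 (mod 4066)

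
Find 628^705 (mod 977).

705 in binary is 1011000001, i.e. 705 = 512 + 128 + 64 + 1.
628^1 ≡ 628 (mod 977)
628^2 ≡ 628^2 = 394384 ≡ 653 (mod 977)
628^4 ≡ 653^2 = 426409 ≡ 437 (mod 977)
628^8 ≡ 437^2 = 190969 ≡ 454 (mod 977)
628^16 ≡ 454^2 = 206116 ≡ 946 (mod 977)
628^32 ≡ 946^2 = 894916 ≡ 961 (mod 977)
628^64 ≡ 961^2 = 923521 ≡ 256 (mod 977)
628^128 ≡ 256^2 = 65536 ≡ 77 (mod 977)
628^256 ≡ 77^2 = 5929 ≡ 67 (mod 977)
628^512 ≡ 67^2 = 4489 ≡ 581 (mod 977)
628^705 = 628^512 * 628^128 * 628^64 * 628^1 ≡ 581 * 77 * 256 * 628 (mod 977).
Accumulate the product:
581 * 77 = 44737 ≡ 772
772 * 256 = 197632 ≡ 278
278 * 628 = 174584 ≡ 678

678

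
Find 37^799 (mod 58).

By square-and-multiply:
799 in binary is 1100011111, i.e. 799 = 512 + 256 + 16 + 8 + 4 + 2 + 1.
37^1 ≡ 37 (mod 58)
37^2 ≡ 37^2 = 1369 ≡ 35 (mod 58)
37^4 ≡ 35^2 = 1225 ≡ 7 (mod 58)
37^8 ≡ 7^2 = 49 (mod 58)
37^16 ≡ 49^2 = 2401 ≡ 23 (mod 58)
37^32 ≡ 23^2 = 529 ≡ 7 (mod 58)
37^64 ≡ 7^2 = 49 (mod 58)
37^128 ≡ 49^2 = 2401 ≡ 23 (mod 58)
37^256 ≡ 23^2 = 529 ≡ 7 (mod 58)
37^512 ≡ 7^2 = 49 (mod 58)
37^799 = 37^512 * 37^256 * 37^16 * 37^8 * 37^4 * 37^2 * 37^1 ≡ 49 * 7 * 23 * 49 * 7 * 35 * 37 (mod 58).
Accumulate the product:
49 * 7 = 343 ≡ 53
53 * 23 = 1219 ≡ 1
1 * 49 = 49
49 * 7 = 343 ≡ 53
53 * 35 = 1855 ≡ 57
57 * 37 = 2109 ≡ 21

21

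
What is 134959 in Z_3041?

134959 = 44×3041 + 1155, so 134959 ≡ 1155 (mod 3041).

1155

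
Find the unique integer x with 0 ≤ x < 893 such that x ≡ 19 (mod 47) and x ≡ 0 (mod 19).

19

47⁻¹ mod 19: 47×17 ≡ 1 (mod 19), so 47⁻¹ ≡ 17.
x = 19 + 47×((0 − 19)×17 mod 19) = 19 + 47×0 = 19.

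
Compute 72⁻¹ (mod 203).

172

Apply the Euclidean algorithm and back-substitute:
203 = 2·72 + 59
72 = 1·59 + 13
59 = 4·13 + 7
13 = 1·7 + 6
7 = 1·6 + 1
6 = 6·1 + 0
gcd(72, 203) = 1, so the inverse exists.
Bézout: 1 = 11·203 − 31·72.
So 72⁻¹ ≡ −31 ≡ 172 (mod 203).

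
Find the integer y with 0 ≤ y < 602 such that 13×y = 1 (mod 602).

139

Apply the Euclidean algorithm and back-substitute:
602 = 46*13 + 4
13 = 3*4 + 1
4 = 4*1 + 0
gcd(13, 602) = 1, so the inverse exists.
Bézout: 1 = −3*602 + 139*13.
So 13⁻¹ ≡ 139 (mod 602).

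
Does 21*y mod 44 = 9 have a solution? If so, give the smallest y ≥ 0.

13

gcd(21, 44) = 1, so a unique solution mod 44 exists.
21⁻¹ ≡ 21 (mod 44).
y ≡ 21*9 ≡ 13 (mod 44).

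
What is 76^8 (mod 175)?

Using repeated squaring:
76^1 ≡ 76 (mod 175)
76^2 ≡ 76^2 = 5776 ≡ 1 (mod 175)
76^4 ≡ 1^2 = 1 (mod 175)
76^8 ≡ 1^2 = 1 (mod 175)
So 76^8 ≡ 1 (mod 175).

1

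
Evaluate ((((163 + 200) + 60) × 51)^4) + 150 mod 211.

58

163 + 200 = 363 ≡ 152 (mod 211)
152 + 60 = 212 ≡ 1 (mod 211)
1 × 51 = 51
(51)^4 ≡ 119 (mod 211)
119 + 150 = 269 ≡ 58 (mod 211)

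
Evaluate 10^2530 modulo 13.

2530 in binary is 100111100010, i.e. 2530 = 2048 + 256 + 128 + 64 + 32 + 2.
10^1 ≡ 10 (mod 13)
10^2 ≡ 10^2 = 100 ≡ 9 (mod 13)
10^4 ≡ 9^2 = 81 ≡ 3 (mod 13)
10^8 ≡ 3^2 = 9 (mod 13)
10^16 ≡ 9^2 = 81 ≡ 3 (mod 13)
10^32 ≡ 3^2 = 9 (mod 13)
10^64 ≡ 9^2 = 81 ≡ 3 (mod 13)
10^128 ≡ 3^2 = 9 (mod 13)
10^256 ≡ 9^2 = 81 ≡ 3 (mod 13)
10^512 ≡ 3^2 = 9 (mod 13)
10^1024 ≡ 9^2 = 81 ≡ 3 (mod 13)
10^2048 ≡ 3^2 = 9 (mod 13)
10^2530 = 10^2048 × 10^256 × 10^128 × 10^64 × 10^32 × 10^2 ≡ 9 × 3 × 9 × 3 × 9 × 9 (mod 13).
Accumulate the product:
9 × 3 = 27 ≡ 1
1 × 9 = 9
9 × 3 = 27 ≡ 1
1 × 9 = 9
9 × 9 = 81 ≡ 3

3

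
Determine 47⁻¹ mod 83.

Apply the Euclidean algorithm and back-substitute:
83 = 1*47 + 36
47 = 1*36 + 11
36 = 3*11 + 3
11 = 3*3 + 2
3 = 1*2 + 1
2 = 2*1 + 0
gcd(47, 83) = 1, so the inverse exists.
Bézout: 1 = 17*83 − 30*47.
So 47⁻¹ ≡ −30 ≡ 53 (mod 83).

53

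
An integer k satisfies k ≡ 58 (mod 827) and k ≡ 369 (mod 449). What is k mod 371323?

341609

827⁻¹ mod 449: 827×215 ≡ 1 (mod 449), so 827⁻¹ ≡ 215.
k = 58 + 827×((369 − 58)×215 mod 449) = 58 + 827×413 = 341609.
Check: 341609 mod 827 = 58, 341609 mod 449 = 369. ✓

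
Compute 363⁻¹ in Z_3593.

1554

Run the extended Euclidean algorithm:
3593 = 9*363 + 326
363 = 1*326 + 37
326 = 8*37 + 30
37 = 1*30 + 7
30 = 4*7 + 2
7 = 3*2 + 1
2 = 2*1 + 0
gcd(363, 3593) = 1, so the inverse exists.
Bézout: 1 = −157*3593 + 1554*363.
So 363⁻¹ ≡ 1554 (mod 3593).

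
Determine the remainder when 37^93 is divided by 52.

Compute successive squares:
37^1 ≡ 37 (mod 52)
37^2 ≡ 37^2 = 1369 ≡ 17 (mod 52)
37^4 ≡ 17^2 = 289 ≡ 29 (mod 52)
37^8 ≡ 29^2 = 841 ≡ 9 (mod 52)
37^16 ≡ 9^2 = 81 ≡ 29 (mod 52)
37^32 ≡ 29^2 = 841 ≡ 9 (mod 52)
37^64 ≡ 9^2 = 81 ≡ 29 (mod 52)
37^93 = 37^64 · 37^16 · 37^8 · 37^4 · 37^1 ≡ 29 · 29 · 9 · 29 · 37 (mod 52).
Accumulate the product:
29 · 29 = 841 ≡ 9
9 · 9 = 81 ≡ 29
29 · 29 = 841 ≡ 9
9 · 37 = 333 ≡ 21

21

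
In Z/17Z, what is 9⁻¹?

17 = 1×9 + 8
9 = 1×8 + 1
8 = 8×1 + 0
gcd(9, 17) = 1, so the inverse exists.
Back-substitute for 1:
1 = 1×9 − 1×8
  = −1×17 + 2×9
So 9⁻¹ ≡ 2 (mod 17).

2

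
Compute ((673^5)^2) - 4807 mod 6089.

(673)^5 ≡ 2582 (mod 6089)
(2582)^2 ≡ 5358 (mod 6089)
5358 - 4807 = 551

551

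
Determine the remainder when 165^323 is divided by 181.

166

By square-and-multiply:
165^1 ≡ 165 (mod 181)
165^2 ≡ 165^2 = 27225 ≡ 75 (mod 181)
165^4 ≡ 75^2 = 5625 ≡ 14 (mod 181)
165^8 ≡ 14^2 = 196 ≡ 15 (mod 181)
165^16 ≡ 15^2 = 225 ≡ 44 (mod 181)
165^32 ≡ 44^2 = 1936 ≡ 126 (mod 181)
165^64 ≡ 126^2 = 15876 ≡ 129 (mod 181)
165^128 ≡ 129^2 = 16641 ≡ 170 (mod 181)
165^256 ≡ 170^2 = 28900 ≡ 121 (mod 181)
165^323 = 165^256 × 165^64 × 165^2 × 165^1 ≡ 121 × 129 × 75 × 165 (mod 181).
Accumulate the product:
121 × 129 = 15609 ≡ 43
43 × 75 = 3225 ≡ 148
148 × 165 = 24420 ≡ 166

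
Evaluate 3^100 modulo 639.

45

Compute successive squares:
100 in binary is 1100100, i.e. 100 = 64 + 32 + 4.
3^1 ≡ 3 (mod 639)
3^2 ≡ 3^2 = 9 (mod 639)
3^4 ≡ 9^2 = 81 (mod 639)
3^8 ≡ 81^2 = 6561 ≡ 171 (mod 639)
3^16 ≡ 171^2 = 29241 ≡ 486 (mod 639)
3^32 ≡ 486^2 = 236196 ≡ 405 (mod 639)
3^64 ≡ 405^2 = 164025 ≡ 441 (mod 639)
3^100 = 3^64 × 3^32 × 3^4 ≡ 441 × 405 × 81 (mod 639).
Accumulate the product:
441 × 405 = 178605 ≡ 324
324 × 81 = 26244 ≡ 45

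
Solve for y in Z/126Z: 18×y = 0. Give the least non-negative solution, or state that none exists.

gcd(18, 126) = 18, and 18 | 0, so solutions exist.
Divide through by 18: 1×y = 0 (mod 7).
1⁻¹ ≡ 1 (mod 7).
y ≡ 1×0 ≡ 0 (mod 7).
The smallest non-negative solution is y = 0.

0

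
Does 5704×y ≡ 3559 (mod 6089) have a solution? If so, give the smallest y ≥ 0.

gcd(5704, 6089) = 1, so a unique solution mod 6089 exists.
5704⁻¹ ≡ 3859 (mod 6089).
y ≡ 3859×3559 ≡ 3486 (mod 6089).

3486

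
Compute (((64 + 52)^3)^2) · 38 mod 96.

64 + 52 = 116 ≡ 20 (mod 96)
(20)^3 ≡ 32 (mod 96)
(32)^2 ≡ 64 (mod 96)
64 · 38 = 2432 ≡ 32 (mod 96)

32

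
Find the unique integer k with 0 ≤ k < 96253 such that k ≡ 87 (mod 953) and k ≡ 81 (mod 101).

953⁻¹ mod 101: 953·62 ≡ 1 (mod 101), so 953⁻¹ ≡ 62.
k = 87 + 953·((81 − 87)·62 mod 101) = 87 + 953·32 = 30583.
Check: 30583 mod 953 = 87, 30583 mod 101 = 81. ✓

30583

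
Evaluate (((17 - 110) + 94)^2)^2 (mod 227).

17 - 110 = -93 ≡ 134 (mod 227)
134 + 94 = 228 ≡ 1 (mod 227)
(1)^2 ≡ 1 (mod 227)
(1)^2 ≡ 1 (mod 227)

1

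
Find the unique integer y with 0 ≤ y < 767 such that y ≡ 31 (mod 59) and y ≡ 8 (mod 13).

385

59⁻¹ mod 13: 59*2 ≡ 1 (mod 13), so 59⁻¹ ≡ 2.
y = 31 + 59*((8 − 31)*2 mod 13) = 31 + 59*6 = 385.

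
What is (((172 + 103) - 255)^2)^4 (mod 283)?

271

172 + 103 = 275
275 - 255 = 20
(20)^2 ≡ 117 (mod 283)
(117)^4 ≡ 271 (mod 283)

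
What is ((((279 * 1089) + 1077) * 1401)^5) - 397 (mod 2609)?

1771

279 * 1089 = 303831 ≡ 1187 (mod 2609)
1187 + 1077 = 2264
2264 * 1401 = 3171864 ≡ 1929 (mod 2609)
(1929)^5 ≡ 2168 (mod 2609)
2168 - 397 = 1771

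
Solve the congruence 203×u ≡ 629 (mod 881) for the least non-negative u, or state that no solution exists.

gcd(203, 881) = 1, so a unique solution mod 881 exists.
203⁻¹ ≡ 217 (mod 881).
u ≡ 217×629 ≡ 819 (mod 881).

819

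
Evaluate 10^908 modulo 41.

Compute successive squares:
908 in binary is 1110001100, i.e. 908 = 512 + 256 + 128 + 8 + 4.
10^1 ≡ 10 (mod 41)
10^2 ≡ 10^2 = 100 ≡ 18 (mod 41)
10^4 ≡ 18^2 = 324 ≡ 37 (mod 41)
10^8 ≡ 37^2 = 1369 ≡ 16 (mod 41)
10^16 ≡ 16^2 = 256 ≡ 10 (mod 41)
10^32 ≡ 10^2 = 100 ≡ 18 (mod 41)
10^64 ≡ 18^2 = 324 ≡ 37 (mod 41)
10^128 ≡ 37^2 = 1369 ≡ 16 (mod 41)
10^256 ≡ 16^2 = 256 ≡ 10 (mod 41)
10^512 ≡ 10^2 = 100 ≡ 18 (mod 41)
10^908 = 10^512 × 10^256 × 10^128 × 10^8 × 10^4 ≡ 18 × 10 × 16 × 16 × 37 (mod 41).
Accumulate the product:
18 × 10 = 180 ≡ 16
16 × 16 = 256 ≡ 10
10 × 16 = 160 ≡ 37
37 × 37 = 1369 ≡ 16

16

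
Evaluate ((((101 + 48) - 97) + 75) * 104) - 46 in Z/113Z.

101 + 48 = 149 ≡ 36 (mod 113)
36 - 97 = -61 ≡ 52 (mod 113)
52 + 75 = 127 ≡ 14 (mod 113)
14 * 104 = 1456 ≡ 100 (mod 113)
100 - 46 = 54

54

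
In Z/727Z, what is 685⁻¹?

225

Apply the Euclidean algorithm and back-substitute:
727 = 1×685 + 42
685 = 16×42 + 13
42 = 3×13 + 3
13 = 4×3 + 1
3 = 3×1 + 0
gcd(685, 727) = 1, so the inverse exists.
Back-substitute for 1:
1 = 1×13 − 4×3
  = −4×42 + 13×13
  = 13×685 − 212×42
  = −212×727 + 225×685
So 685⁻¹ ≡ 225 (mod 727).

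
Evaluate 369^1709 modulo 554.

187

Using repeated squaring:
369^1 ≡ 369 (mod 554)
369^2 ≡ 369^2 = 136161 ≡ 431 (mod 554)
369^4 ≡ 431^2 = 185761 ≡ 171 (mod 554)
369^8 ≡ 171^2 = 29241 ≡ 433 (mod 554)
369^16 ≡ 433^2 = 187489 ≡ 237 (mod 554)
369^32 ≡ 237^2 = 56169 ≡ 215 (mod 554)
369^64 ≡ 215^2 = 46225 ≡ 243 (mod 554)
369^128 ≡ 243^2 = 59049 ≡ 325 (mod 554)
369^256 ≡ 325^2 = 105625 ≡ 365 (mod 554)
369^512 ≡ 365^2 = 133225 ≡ 265 (mod 554)
369^1024 ≡ 265^2 = 70225 ≡ 421 (mod 554)
369^1709 = 369^1024 × 369^512 × 369^128 × 369^32 × 369^8 × 369^4 × 369^1 ≡ 421 × 265 × 325 × 215 × 433 × 171 × 369 (mod 554).
Accumulate the product:
421 × 265 = 111565 ≡ 211
211 × 325 = 68575 ≡ 433
433 × 215 = 93095 ≡ 23
23 × 433 = 9959 ≡ 541
541 × 171 = 92511 ≡ 547
547 × 369 = 201843 ≡ 187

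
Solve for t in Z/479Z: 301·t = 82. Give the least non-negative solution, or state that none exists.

gcd(301, 479) = 1, so a unique solution mod 479 exists.
301⁻¹ ≡ 148 (mod 479).
t ≡ 148·82 ≡ 161 (mod 479).

161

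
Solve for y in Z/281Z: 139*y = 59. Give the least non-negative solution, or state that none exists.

148

gcd(139, 281) = 1, so a unique solution mod 281 exists.
139⁻¹ ≡ 93 (mod 281).
y ≡ 93*59 ≡ 148 (mod 281).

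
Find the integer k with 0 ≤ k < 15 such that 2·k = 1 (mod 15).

8

15 = 7*2 + 1
2 = 2*1 + 0
gcd(2, 15) = 1, so the inverse exists.
Back-substitute for 1:
1 = 1*15 − 7*2
So 2⁻¹ ≡ −7 ≡ 8 (mod 15).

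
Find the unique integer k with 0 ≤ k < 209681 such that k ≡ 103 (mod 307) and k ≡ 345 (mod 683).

307⁻¹ mod 683: 307×485 ≡ 1 (mod 683), so 307⁻¹ ≡ 485.
k = 103 + 307×((345 − 103)×485 mod 683) = 103 + 307×577 = 177242.
Check: 177242 mod 307 = 103, 177242 mod 683 = 345. ✓

177242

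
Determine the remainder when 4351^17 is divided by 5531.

3745

Using repeated squaring:
17 in binary is 10001, i.e. 17 = 16 + 1.
4351^1 ≡ 4351 (mod 5531)
4351^2 ≡ 4351^2 = 18931201 ≡ 4119 (mod 5531)
4351^4 ≡ 4119^2 = 16966161 ≡ 2584 (mod 5531)
4351^8 ≡ 2584^2 = 6677056 ≡ 1139 (mod 5531)
4351^16 ≡ 1139^2 = 1297321 ≡ 3067 (mod 5531)
4351^17 = 4351^16 * 4351^1 ≡ 3067 * 4351 (mod 5531).
3067 * 4351 = 13344517 ≡ 3745 (mod 5531).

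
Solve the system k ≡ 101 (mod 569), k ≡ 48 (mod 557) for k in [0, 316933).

23999

569⁻¹ mod 557: 569·325 ≡ 1 (mod 557), so 569⁻¹ ≡ 325.
k = 101 + 569·((48 − 101)·325 mod 557) = 101 + 569·42 = 23999.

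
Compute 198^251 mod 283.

By square-and-multiply:
198^1 ≡ 198 (mod 283)
198^2 ≡ 198^2 = 39204 ≡ 150 (mod 283)
198^4 ≡ 150^2 = 22500 ≡ 143 (mod 283)
198^8 ≡ 143^2 = 20449 ≡ 73 (mod 283)
198^16 ≡ 73^2 = 5329 ≡ 235 (mod 283)
198^32 ≡ 235^2 = 55225 ≡ 40 (mod 283)
198^64 ≡ 40^2 = 1600 ≡ 185 (mod 283)
198^128 ≡ 185^2 = 34225 ≡ 265 (mod 283)
198^251 = 198^128 · 198^64 · 198^32 · 198^16 · 198^8 · 198^2 · 198^1 ≡ 265 · 185 · 40 · 235 · 73 · 150 · 198 (mod 283).
Accumulate the product:
265 · 185 = 49025 ≡ 66
66 · 40 = 2640 ≡ 93
93 · 235 = 21855 ≡ 64
64 · 73 = 4672 ≡ 144
144 · 150 = 21600 ≡ 92
92 · 198 = 18216 ≡ 104

104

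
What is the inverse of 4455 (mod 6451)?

Run the extended Euclidean algorithm:
6451 = 1×4455 + 1996
4455 = 2×1996 + 463
1996 = 4×463 + 144
463 = 3×144 + 31
144 = 4×31 + 20
31 = 1×20 + 11
20 = 1×11 + 9
11 = 1×9 + 2
9 = 4×2 + 1
2 = 2×1 + 0
gcd(4455, 6451) = 1, so the inverse exists.
Bézout: 1 = 2011×6451 − 2912×4455.
So 4455⁻¹ ≡ −2912 ≡ 3539 (mod 6451).

3539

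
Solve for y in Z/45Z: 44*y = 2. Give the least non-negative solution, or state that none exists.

43

gcd(44, 45) = 1, so a unique solution mod 45 exists.
44⁻¹ ≡ 44 (mod 45).
y ≡ 44*2 ≡ 43 (mod 45).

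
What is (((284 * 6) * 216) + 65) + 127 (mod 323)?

284 * 6 = 1704 ≡ 89 (mod 323)
89 * 216 = 19224 ≡ 167 (mod 323)
167 + 65 = 232
232 + 127 = 359 ≡ 36 (mod 323)

36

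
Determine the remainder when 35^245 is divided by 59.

Compute successive squares:
245 in binary is 11110101, i.e. 245 = 128 + 64 + 32 + 16 + 4 + 1.
35^1 ≡ 35 (mod 59)
35^2 ≡ 35^2 = 1225 ≡ 45 (mod 59)
35^4 ≡ 45^2 = 2025 ≡ 19 (mod 59)
35^8 ≡ 19^2 = 361 ≡ 7 (mod 59)
35^16 ≡ 7^2 = 49 (mod 59)
35^32 ≡ 49^2 = 2401 ≡ 41 (mod 59)
35^64 ≡ 41^2 = 1681 ≡ 29 (mod 59)
35^128 ≡ 29^2 = 841 ≡ 15 (mod 59)
35^245 = 35^128 · 35^64 · 35^32 · 35^16 · 35^4 · 35^1 ≡ 15 · 29 · 41 · 49 · 19 · 35 (mod 59).
Accumulate the product:
15 · 29 = 435 ≡ 22
22 · 41 = 902 ≡ 17
17 · 49 = 833 ≡ 7
7 · 19 = 133 ≡ 15
15 · 35 = 525 ≡ 53

53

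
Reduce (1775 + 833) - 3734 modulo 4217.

3091

1775 + 833 = 2608
2608 - 3734 = -1126 ≡ 3091 (mod 4217)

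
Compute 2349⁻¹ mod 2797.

By the extended Euclidean algorithm:
2797 = 1×2349 + 448
2349 = 5×448 + 109
448 = 4×109 + 12
109 = 9×12 + 1
12 = 12×1 + 0
gcd(2349, 2797) = 1, so the inverse exists.
Bézout: 1 = −194×2797 + 231×2349.
So 2349⁻¹ ≡ 231 (mod 2797).

231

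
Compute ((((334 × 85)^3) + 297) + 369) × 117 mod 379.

334 × 85 = 28390 ≡ 344 (mod 379)
(344)^3 ≡ 331 (mod 379)
331 + 297 = 628 ≡ 249 (mod 379)
249 + 369 = 618 ≡ 239 (mod 379)
239 × 117 = 27963 ≡ 296 (mod 379)

296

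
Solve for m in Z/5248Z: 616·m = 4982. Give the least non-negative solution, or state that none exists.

gcd(616, 5248) = 8, and 8 does not divide 4982.
So the congruence has no solution.

no solution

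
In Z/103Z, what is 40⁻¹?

85

103 = 2*40 + 23
40 = 1*23 + 17
23 = 1*17 + 6
17 = 2*6 + 5
6 = 1*5 + 1
5 = 5*1 + 0
gcd(40, 103) = 1, so the inverse exists.
Bézout: 1 = 7*103 − 18*40.
So 40⁻¹ ≡ −18 ≡ 85 (mod 103).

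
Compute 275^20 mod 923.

243

20 in binary is 10100, i.e. 20 = 16 + 4.
275^1 ≡ 275 (mod 923)
275^2 ≡ 275^2 = 75625 ≡ 862 (mod 923)
275^4 ≡ 862^2 = 743044 ≡ 29 (mod 923)
275^8 ≡ 29^2 = 841 (mod 923)
275^16 ≡ 841^2 = 707281 ≡ 263 (mod 923)
275^20 = 275^16 · 275^4 ≡ 263 · 29 (mod 923).
263 · 29 = 7627 ≡ 243 (mod 923).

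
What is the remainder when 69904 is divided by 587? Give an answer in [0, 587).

51

69904 = 119×587 + 51, so 69904 ≡ 51 (mod 587).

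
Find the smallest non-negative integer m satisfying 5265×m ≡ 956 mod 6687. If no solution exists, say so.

no solution

gcd(5265, 6687) = 9, and 9 does not divide 956.
So the congruence has no solution.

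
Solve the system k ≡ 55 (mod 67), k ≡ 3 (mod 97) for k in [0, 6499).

67⁻¹ mod 97: 67·42 ≡ 1 (mod 97), so 67⁻¹ ≡ 42.
k = 55 + 67·((3 − 55)·42 mod 97) = 55 + 67·47 = 3204.

3204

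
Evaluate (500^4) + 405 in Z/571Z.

302

(500)^4 ≡ 468 (mod 571)
468 + 405 = 873 ≡ 302 (mod 571)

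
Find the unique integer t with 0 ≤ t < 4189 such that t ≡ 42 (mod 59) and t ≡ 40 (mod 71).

750

59⁻¹ mod 71: 59×65 ≡ 1 (mod 71), so 59⁻¹ ≡ 65.
t = 42 + 59×((40 − 42)×65 mod 71) = 42 + 59×12 = 750.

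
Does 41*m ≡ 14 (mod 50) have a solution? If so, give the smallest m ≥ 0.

4

gcd(41, 50) = 1, so a unique solution mod 50 exists.
41⁻¹ ≡ 11 (mod 50).
m ≡ 11*14 ≡ 4 (mod 50).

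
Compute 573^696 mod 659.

696 in binary is 1010111000, i.e. 696 = 512 + 128 + 32 + 16 + 8.
573^1 ≡ 573 (mod 659)
573^2 ≡ 573^2 = 328329 ≡ 147 (mod 659)
573^4 ≡ 147^2 = 21609 ≡ 521 (mod 659)
573^8 ≡ 521^2 = 271441 ≡ 592 (mod 659)
573^16 ≡ 592^2 = 350464 ≡ 535 (mod 659)
573^32 ≡ 535^2 = 286225 ≡ 219 (mod 659)
573^64 ≡ 219^2 = 47961 ≡ 513 (mod 659)
573^128 ≡ 513^2 = 263169 ≡ 228 (mod 659)
573^256 ≡ 228^2 = 51984 ≡ 582 (mod 659)
573^512 ≡ 582^2 = 338724 ≡ 657 (mod 659)
573^696 = 573^512 × 573^128 × 573^32 × 573^16 × 573^8 ≡ 657 × 228 × 219 × 535 × 592 (mod 659).
Accumulate the product:
657 × 228 = 149796 ≡ 203
203 × 219 = 44457 ≡ 304
304 × 535 = 162640 ≡ 526
526 × 592 = 311392 ≡ 344

344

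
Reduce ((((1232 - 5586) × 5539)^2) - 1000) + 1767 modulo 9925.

8578

1232 - 5586 = -4354 ≡ 5571 (mod 9925)
5571 × 5539 = 30857769 ≡ 944 (mod 9925)
(944)^2 ≡ 7811 (mod 9925)
7811 - 1000 = 6811
6811 + 1767 = 8578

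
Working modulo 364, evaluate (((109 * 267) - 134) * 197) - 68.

33

109 * 267 = 29103 ≡ 347 (mod 364)
347 - 134 = 213
213 * 197 = 41961 ≡ 101 (mod 364)
101 - 68 = 33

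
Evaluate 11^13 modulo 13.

Using repeated squaring:
13 in binary is 1101, i.e. 13 = 8 + 4 + 1.
11^1 ≡ 11 (mod 13)
11^2 ≡ 11^2 = 121 ≡ 4 (mod 13)
11^4 ≡ 4^2 = 16 ≡ 3 (mod 13)
11^8 ≡ 3^2 = 9 (mod 13)
11^13 = 11^8 · 11^4 · 11^1 ≡ 9 · 3 · 11 (mod 13).
Accumulate the product:
9 · 3 = 27 ≡ 1
1 · 11 = 11

11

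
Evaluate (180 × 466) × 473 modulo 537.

69

180 × 466 = 83880 ≡ 108 (mod 537)
108 × 473 = 51084 ≡ 69 (mod 537)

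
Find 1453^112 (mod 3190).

112 in binary is 1110000, i.e. 112 = 64 + 32 + 16.
1453^1 ≡ 1453 (mod 3190)
1453^2 ≡ 1453^2 = 2111209 ≡ 2619 (mod 3190)
1453^4 ≡ 2619^2 = 6859161 ≡ 661 (mod 3190)
1453^8 ≡ 661^2 = 436921 ≡ 3081 (mod 3190)
1453^16 ≡ 3081^2 = 9492561 ≡ 2311 (mod 3190)
1453^32 ≡ 2311^2 = 5340721 ≡ 661 (mod 3190)
1453^64 ≡ 661^2 = 436921 ≡ 3081 (mod 3190)
1453^112 = 1453^64 × 1453^32 × 1453^16 ≡ 3081 × 661 × 2311 (mod 3190).
Accumulate the product:
3081 × 661 = 2036541 ≡ 1321
1321 × 2311 = 3052831 ≡ 1

1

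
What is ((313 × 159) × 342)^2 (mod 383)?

313 × 159 = 49767 ≡ 360 (mod 383)
360 × 342 = 123120 ≡ 177 (mod 383)
(177)^2 ≡ 306 (mod 383)

306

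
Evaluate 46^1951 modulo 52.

32

Compute successive squares:
1951 in binary is 11110011111, i.e. 1951 = 1024 + 512 + 256 + 128 + 16 + 8 + 4 + 2 + 1.
46^1 ≡ 46 (mod 52)
46^2 ≡ 46^2 = 2116 ≡ 36 (mod 52)
46^4 ≡ 36^2 = 1296 ≡ 48 (mod 52)
46^8 ≡ 48^2 = 2304 ≡ 16 (mod 52)
46^16 ≡ 16^2 = 256 ≡ 48 (mod 52)
46^32 ≡ 48^2 = 2304 ≡ 16 (mod 52)
46^64 ≡ 16^2 = 256 ≡ 48 (mod 52)
46^128 ≡ 48^2 = 2304 ≡ 16 (mod 52)
46^256 ≡ 16^2 = 256 ≡ 48 (mod 52)
46^512 ≡ 48^2 = 2304 ≡ 16 (mod 52)
46^1024 ≡ 16^2 = 256 ≡ 48 (mod 52)
46^1951 = 46^1024 * 46^512 * 46^256 * 46^128 * 46^16 * 46^8 * 46^4 * 46^2 * 46^1 ≡ 48 * 16 * 48 * 16 * 48 * 16 * 48 * 36 * 46 (mod 52).
Accumulate the product:
48 * 16 = 768 ≡ 40
40 * 48 = 1920 ≡ 48
48 * 16 = 768 ≡ 40
40 * 48 = 1920 ≡ 48
48 * 16 = 768 ≡ 40
40 * 48 = 1920 ≡ 48
48 * 36 = 1728 ≡ 12
12 * 46 = 552 ≡ 32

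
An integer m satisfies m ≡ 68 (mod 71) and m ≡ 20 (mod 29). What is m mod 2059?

281

71⁻¹ mod 29: 71*9 ≡ 1 (mod 29), so 71⁻¹ ≡ 9.
m = 68 + 71*((20 − 68)*9 mod 29) = 68 + 71*3 = 281.
Check: 281 mod 71 = 68, 281 mod 29 = 20. ✓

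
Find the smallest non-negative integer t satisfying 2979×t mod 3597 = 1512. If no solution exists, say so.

gcd(2979, 3597) = 3, and 3 | 1512, so solutions exist.
Divide through by 3: 993×t ≡ 504 mod 1199.
993⁻¹ ≡ 972 (mod 1199).
t ≡ 972×504 ≡ 696 (mod 1199).
The smallest non-negative solution is t = 696.

696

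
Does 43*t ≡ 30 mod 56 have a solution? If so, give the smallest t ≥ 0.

gcd(43, 56) = 1, so a unique solution mod 56 exists.
43⁻¹ ≡ 43 (mod 56).
t ≡ 43*30 ≡ 2 (mod 56).

2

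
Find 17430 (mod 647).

17430 = 26·647 + 608, so 17430 ≡ 608 (mod 647).

608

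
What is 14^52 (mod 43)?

13

Compute successive squares:
52 in binary is 110100, i.e. 52 = 32 + 16 + 4.
14^1 ≡ 14 (mod 43)
14^2 ≡ 14^2 = 196 ≡ 24 (mod 43)
14^4 ≡ 24^2 = 576 ≡ 17 (mod 43)
14^8 ≡ 17^2 = 289 ≡ 31 (mod 43)
14^16 ≡ 31^2 = 961 ≡ 15 (mod 43)
14^32 ≡ 15^2 = 225 ≡ 10 (mod 43)
14^52 = 14^32 * 14^16 * 14^4 ≡ 10 * 15 * 17 (mod 43).
Accumulate the product:
10 * 15 = 150 ≡ 21
21 * 17 = 357 ≡ 13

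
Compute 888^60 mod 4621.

888^1 ≡ 888 (mod 4621)
888^2 ≡ 888^2 = 788544 ≡ 2974 (mod 4621)
888^4 ≡ 2974^2 = 8844676 ≡ 82 (mod 4621)
888^8 ≡ 82^2 = 6724 ≡ 2103 (mod 4621)
888^16 ≡ 2103^2 = 4422609 ≡ 312 (mod 4621)
888^32 ≡ 312^2 = 97344 ≡ 303 (mod 4621)
888^60 = 888^32 * 888^16 * 888^8 * 888^4 ≡ 303 * 312 * 2103 * 82 (mod 4621).
Accumulate the product:
303 * 312 = 94536 ≡ 2116
2116 * 2103 = 4449948 ≡ 4546
4546 * 82 = 372772 ≡ 3092

3092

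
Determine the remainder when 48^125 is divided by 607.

255

125 in binary is 1111101, i.e. 125 = 64 + 32 + 16 + 8 + 4 + 1.
48^1 ≡ 48 (mod 607)
48^2 ≡ 48^2 = 2304 ≡ 483 (mod 607)
48^4 ≡ 483^2 = 233289 ≡ 201 (mod 607)
48^8 ≡ 201^2 = 40401 ≡ 339 (mod 607)
48^16 ≡ 339^2 = 114921 ≡ 198 (mod 607)
48^32 ≡ 198^2 = 39204 ≡ 356 (mod 607)
48^64 ≡ 356^2 = 126736 ≡ 480 (mod 607)
48^125 = 48^64 * 48^32 * 48^16 * 48^8 * 48^4 * 48^1 ≡ 480 * 356 * 198 * 339 * 201 * 48 (mod 607).
Accumulate the product:
480 * 356 = 170880 ≡ 313
313 * 198 = 61974 ≡ 60
60 * 339 = 20340 ≡ 309
309 * 201 = 62109 ≡ 195
195 * 48 = 9360 ≡ 255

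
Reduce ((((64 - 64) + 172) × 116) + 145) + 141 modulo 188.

64 - 64 = 0
0 + 172 = 172
172 × 116 = 19952 ≡ 24 (mod 188)
24 + 145 = 169
169 + 141 = 310 ≡ 122 (mod 188)

122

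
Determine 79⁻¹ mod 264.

By the extended Euclidean algorithm:
264 = 3·79 + 27
79 = 2·27 + 25
27 = 1·25 + 2
25 = 12·2 + 1
2 = 2·1 + 0
gcd(79, 264) = 1, so the inverse exists.
Back-substitute for 1:
1 = 1·25 − 12·2
  = −12·27 + 13·25
  = 13·79 − 38·27
  = −38·264 + 127·79
So 79⁻¹ ≡ 127 (mod 264).

127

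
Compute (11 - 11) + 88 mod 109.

88

11 - 11 = 0
0 + 88 = 88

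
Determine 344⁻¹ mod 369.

59

Run the extended Euclidean algorithm:
369 = 1·344 + 25
344 = 13·25 + 19
25 = 1·19 + 6
19 = 3·6 + 1
6 = 6·1 + 0
gcd(344, 369) = 1, so the inverse exists.
Back-substitute for 1:
1 = 1·19 − 3·6
  = −3·25 + 4·19
  = 4·344 − 55·25
  = −55·369 + 59·344
So 344⁻¹ ≡ 59 (mod 369).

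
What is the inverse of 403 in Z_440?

107

440 = 1*403 + 37
403 = 10*37 + 33
37 = 1*33 + 4
33 = 8*4 + 1
4 = 4*1 + 0
gcd(403, 440) = 1, so the inverse exists.
Bézout: 1 = −98*440 + 107*403.
So 403⁻¹ ≡ 107 (mod 440).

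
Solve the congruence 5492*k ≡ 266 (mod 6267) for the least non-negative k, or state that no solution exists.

5644

gcd(5492, 6267) = 1, so a unique solution mod 6267 exists.
5492⁻¹ ≡ 3461 (mod 6267).
k ≡ 3461*266 ≡ 5644 (mod 6267).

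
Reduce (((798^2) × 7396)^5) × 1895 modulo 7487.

(798)^2 ≡ 409 (mod 7487)
409 × 7396 = 3024964 ≡ 216 (mod 7487)
(216)^5 ≡ 6968 (mod 7487)
6968 × 1895 = 13204360 ≡ 4779 (mod 7487)

4779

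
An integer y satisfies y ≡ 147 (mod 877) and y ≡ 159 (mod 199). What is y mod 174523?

877⁻¹ mod 199: 877·86 ≡ 1 (mod 199), so 877⁻¹ ≡ 86.
y = 147 + 877·((159 − 147)·86 mod 199) = 147 + 877·37 = 32596.

32596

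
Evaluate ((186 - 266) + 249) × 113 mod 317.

186 - 266 = -80 ≡ 237 (mod 317)
237 + 249 = 486 ≡ 169 (mod 317)
169 × 113 = 19097 ≡ 77 (mod 317)

77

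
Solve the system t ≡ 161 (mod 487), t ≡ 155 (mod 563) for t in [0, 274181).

238304

487⁻¹ mod 563: 487×200 ≡ 1 (mod 563), so 487⁻¹ ≡ 200.
t = 161 + 487×((155 − 161)×200 mod 563) = 161 + 487×489 = 238304.
Check: 238304 mod 487 = 161, 238304 mod 563 = 155. ✓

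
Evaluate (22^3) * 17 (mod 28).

(22)^3 ≡ 8 (mod 28)
8 * 17 = 136 ≡ 24 (mod 28)

24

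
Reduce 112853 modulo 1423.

436

112853 = 79·1423 + 436, so 112853 ≡ 436 (mod 1423).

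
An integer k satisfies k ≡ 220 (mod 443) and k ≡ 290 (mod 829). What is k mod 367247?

443⁻¹ mod 829: 443·320 ≡ 1 (mod 829), so 443⁻¹ ≡ 320.
k = 220 + 443·((290 − 220)·320 mod 829) = 220 + 443·17 = 7751.

7751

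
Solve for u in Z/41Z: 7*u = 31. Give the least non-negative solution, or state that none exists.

22

gcd(7, 41) = 1, so a unique solution mod 41 exists.
7⁻¹ ≡ 6 (mod 41).
u ≡ 6*31 ≡ 22 (mod 41).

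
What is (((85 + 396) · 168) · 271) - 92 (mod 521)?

85 + 396 = 481
481 · 168 = 80808 ≡ 53 (mod 521)
53 · 271 = 14363 ≡ 296 (mod 521)
296 - 92 = 204

204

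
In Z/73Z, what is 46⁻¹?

By the extended Euclidean algorithm:
73 = 1×46 + 27
46 = 1×27 + 19
27 = 1×19 + 8
19 = 2×8 + 3
8 = 2×3 + 2
3 = 1×2 + 1
2 = 2×1 + 0
gcd(46, 73) = 1, so the inverse exists.
Back-substitute for 1:
1 = 1×3 − 1×2
  = −1×8 + 3×3
  = 3×19 − 7×8
  = −7×27 + 10×19
  = 10×46 − 17×27
  = −17×73 + 27×46
So 46⁻¹ ≡ 27 (mod 73).

27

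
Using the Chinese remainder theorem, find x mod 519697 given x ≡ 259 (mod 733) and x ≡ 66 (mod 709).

275867

733⁻¹ mod 709: 733·325 ≡ 1 (mod 709), so 733⁻¹ ≡ 325.
x = 259 + 733·((66 − 259)·325 mod 709) = 259 + 733·376 = 275867.
Check: 275867 mod 733 = 259, 275867 mod 709 = 66. ✓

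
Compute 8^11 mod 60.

32

Using repeated squaring:
8^1 ≡ 8 (mod 60)
8^2 ≡ 8^2 = 64 ≡ 4 (mod 60)
8^4 ≡ 4^2 = 16 (mod 60)
8^8 ≡ 16^2 = 256 ≡ 16 (mod 60)
8^11 = 8^8 × 8^2 × 8^1 ≡ 16 × 4 × 8 (mod 60).
Accumulate the product:
16 × 4 = 64 ≡ 4
4 × 8 = 32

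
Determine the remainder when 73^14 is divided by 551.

By square-and-multiply:
14 in binary is 1110, i.e. 14 = 8 + 4 + 2.
73^1 ≡ 73 (mod 551)
73^2 ≡ 73^2 = 5329 ≡ 370 (mod 551)
73^4 ≡ 370^2 = 136900 ≡ 252 (mod 551)
73^8 ≡ 252^2 = 63504 ≡ 139 (mod 551)
73^14 = 73^8 × 73^4 × 73^2 ≡ 139 × 252 × 370 (mod 551).
Accumulate the product:
139 × 252 = 35028 ≡ 315
315 × 370 = 116550 ≡ 289

289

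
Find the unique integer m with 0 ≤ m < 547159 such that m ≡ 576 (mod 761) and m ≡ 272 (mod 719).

761⁻¹ mod 719: 761·428 ≡ 1 (mod 719), so 761⁻¹ ≡ 428.
m = 576 + 761·((272 − 576)·428 mod 719) = 576 + 761·27 = 21123.
Check: 21123 mod 761 = 576, 21123 mod 719 = 272. ✓

21123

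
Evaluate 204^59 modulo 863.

82

204^1 ≡ 204 (mod 863)
204^2 ≡ 204^2 = 41616 ≡ 192 (mod 863)
204^4 ≡ 192^2 = 36864 ≡ 618 (mod 863)
204^8 ≡ 618^2 = 381924 ≡ 478 (mod 863)
204^16 ≡ 478^2 = 228484 ≡ 652 (mod 863)
204^32 ≡ 652^2 = 425104 ≡ 508 (mod 863)
204^59 = 204^32 × 204^16 × 204^8 × 204^2 × 204^1 ≡ 508 × 652 × 478 × 192 × 204 (mod 863).
Accumulate the product:
508 × 652 = 331216 ≡ 687
687 × 478 = 328386 ≡ 446
446 × 192 = 85632 ≡ 195
195 × 204 = 39780 ≡ 82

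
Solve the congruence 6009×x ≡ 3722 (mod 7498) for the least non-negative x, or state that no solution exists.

gcd(6009, 7498) = 1, so a unique solution mod 7498 exists.
6009⁻¹ ≡ 2971 (mod 7498).
x ≡ 2971×3722 ≡ 6010 (mod 7498).

6010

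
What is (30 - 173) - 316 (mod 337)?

30 - 173 = -143 ≡ 194 (mod 337)
194 - 316 = -122 ≡ 215 (mod 337)

215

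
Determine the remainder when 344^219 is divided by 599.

112

Using repeated squaring:
219 in binary is 11011011, i.e. 219 = 128 + 64 + 16 + 8 + 2 + 1.
344^1 ≡ 344 (mod 599)
344^2 ≡ 344^2 = 118336 ≡ 333 (mod 599)
344^4 ≡ 333^2 = 110889 ≡ 74 (mod 599)
344^8 ≡ 74^2 = 5476 ≡ 85 (mod 599)
344^16 ≡ 85^2 = 7225 ≡ 37 (mod 599)
344^32 ≡ 37^2 = 1369 ≡ 171 (mod 599)
344^64 ≡ 171^2 = 29241 ≡ 489 (mod 599)
344^128 ≡ 489^2 = 239121 ≡ 120 (mod 599)
344^219 = 344^128 × 344^64 × 344^16 × 344^8 × 344^2 × 344^1 ≡ 120 × 489 × 37 × 85 × 333 × 344 (mod 599).
Accumulate the product:
120 × 489 = 58680 ≡ 577
577 × 37 = 21349 ≡ 384
384 × 85 = 32640 ≡ 294
294 × 333 = 97902 ≡ 265
265 × 344 = 91160 ≡ 112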